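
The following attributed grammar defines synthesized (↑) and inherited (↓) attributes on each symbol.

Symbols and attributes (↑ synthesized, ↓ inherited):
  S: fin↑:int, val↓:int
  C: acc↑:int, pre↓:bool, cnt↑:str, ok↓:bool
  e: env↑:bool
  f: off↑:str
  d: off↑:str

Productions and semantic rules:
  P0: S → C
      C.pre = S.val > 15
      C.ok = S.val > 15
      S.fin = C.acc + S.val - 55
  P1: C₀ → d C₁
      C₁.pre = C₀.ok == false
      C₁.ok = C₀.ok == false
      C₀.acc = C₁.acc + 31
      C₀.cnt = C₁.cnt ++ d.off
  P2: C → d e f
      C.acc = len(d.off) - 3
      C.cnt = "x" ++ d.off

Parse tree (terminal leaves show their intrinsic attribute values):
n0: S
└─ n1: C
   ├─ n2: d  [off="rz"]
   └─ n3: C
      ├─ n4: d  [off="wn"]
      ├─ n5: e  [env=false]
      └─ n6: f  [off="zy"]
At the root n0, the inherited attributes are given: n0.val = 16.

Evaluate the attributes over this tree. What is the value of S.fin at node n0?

1. n0.val = 16  [given at root]
2. n1.pre = true  [S.val > 15]
3. n1.ok = true  [S.val > 15]
4. n2.off = "rz"  [terminal]
5. n3.pre = false  [C₀.ok == false]
6. n3.ok = false  [C₀.ok == false]
7. n4.off = "wn"  [terminal]
8. n5.env = false  [terminal]
9. n6.off = "zy"  [terminal]
10. n3.acc = -1  [len(d.off) - 3]
11. n3.cnt = "xwn"  ["x" ++ d.off]
12. n1.acc = 30  [C₁.acc + 31]
13. n1.cnt = "xwnrz"  [C₁.cnt ++ d.off]
14. n0.fin = -9  [C.acc + S.val - 55]

-9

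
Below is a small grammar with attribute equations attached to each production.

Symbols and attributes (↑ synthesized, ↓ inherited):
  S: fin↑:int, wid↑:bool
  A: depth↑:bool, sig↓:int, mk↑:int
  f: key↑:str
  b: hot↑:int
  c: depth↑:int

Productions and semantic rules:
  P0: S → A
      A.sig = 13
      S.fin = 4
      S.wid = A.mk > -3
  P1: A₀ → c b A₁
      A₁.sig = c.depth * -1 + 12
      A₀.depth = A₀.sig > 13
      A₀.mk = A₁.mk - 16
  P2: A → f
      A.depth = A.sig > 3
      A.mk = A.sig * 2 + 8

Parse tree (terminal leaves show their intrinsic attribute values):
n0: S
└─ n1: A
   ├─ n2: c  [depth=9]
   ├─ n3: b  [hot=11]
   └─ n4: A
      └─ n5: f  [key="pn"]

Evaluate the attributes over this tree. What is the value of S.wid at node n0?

1. n1.sig = 13  [13]
2. n2.depth = 9  [terminal]
3. n3.hot = 11  [terminal]
4. n4.sig = 3  [c.depth * -1 + 12]
5. n5.key = "pn"  [terminal]
6. n4.depth = false  [A.sig > 3]
7. n4.mk = 14  [A.sig * 2 + 8]
8. n1.depth = false  [A₀.sig > 13]
9. n1.mk = -2  [A₁.mk - 16]
10. n0.fin = 4  [4]
11. n0.wid = true  [A.mk > -3]

true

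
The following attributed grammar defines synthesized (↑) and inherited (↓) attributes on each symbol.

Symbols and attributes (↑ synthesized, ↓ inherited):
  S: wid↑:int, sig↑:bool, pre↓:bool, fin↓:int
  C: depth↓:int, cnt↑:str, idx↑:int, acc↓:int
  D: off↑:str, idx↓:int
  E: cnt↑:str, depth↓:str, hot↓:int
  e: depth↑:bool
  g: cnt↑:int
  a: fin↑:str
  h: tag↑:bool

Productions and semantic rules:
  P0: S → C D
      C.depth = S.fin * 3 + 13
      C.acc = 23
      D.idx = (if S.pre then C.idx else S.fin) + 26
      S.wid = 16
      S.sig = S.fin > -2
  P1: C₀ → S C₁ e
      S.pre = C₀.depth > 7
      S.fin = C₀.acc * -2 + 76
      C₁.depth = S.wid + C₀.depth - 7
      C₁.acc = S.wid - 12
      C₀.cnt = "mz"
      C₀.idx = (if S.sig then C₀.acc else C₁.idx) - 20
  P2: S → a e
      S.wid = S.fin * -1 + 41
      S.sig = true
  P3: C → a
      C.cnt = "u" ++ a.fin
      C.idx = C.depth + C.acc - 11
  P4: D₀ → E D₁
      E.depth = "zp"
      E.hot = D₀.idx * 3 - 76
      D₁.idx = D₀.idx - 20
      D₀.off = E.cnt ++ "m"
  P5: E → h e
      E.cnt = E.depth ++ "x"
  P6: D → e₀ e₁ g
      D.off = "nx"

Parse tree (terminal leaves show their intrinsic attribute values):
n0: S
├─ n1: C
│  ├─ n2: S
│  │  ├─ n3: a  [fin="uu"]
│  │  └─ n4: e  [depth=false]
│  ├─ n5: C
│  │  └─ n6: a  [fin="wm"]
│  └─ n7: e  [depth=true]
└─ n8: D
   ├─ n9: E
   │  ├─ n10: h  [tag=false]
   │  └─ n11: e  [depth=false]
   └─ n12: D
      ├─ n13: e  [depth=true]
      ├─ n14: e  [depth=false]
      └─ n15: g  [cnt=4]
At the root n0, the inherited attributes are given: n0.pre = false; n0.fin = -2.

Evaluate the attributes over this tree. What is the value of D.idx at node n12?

1. n0.pre = false  [given at root]
2. n0.fin = -2  [given at root]
3. n1.depth = 7  [S.fin * 3 + 13]
4. n1.acc = 23  [23]
5. n2.pre = false  [C₀.depth > 7]
6. n2.fin = 30  [C₀.acc * -2 + 76]
7. n3.fin = "uu"  [terminal]
8. n4.depth = false  [terminal]
9. n2.wid = 11  [S.fin * -1 + 41]
10. n2.sig = true  [true]
11. n5.depth = 11  [S.wid + C₀.depth - 7]
12. n5.acc = -1  [S.wid - 12]
13. n6.fin = "wm"  [terminal]
14. n5.cnt = "uwm"  ["u" ++ a.fin]
15. n5.idx = -1  [C.depth + C.acc - 11]
16. n7.depth = true  [terminal]
17. n1.cnt = "mz"  ["mz"]
18. n1.idx = 3  [(if S.sig then C₀.acc else C₁.idx) - 20]
19. n8.idx = 24  [(if S.pre then C.idx else S.fin) + 26]
20. n9.depth = "zp"  ["zp"]
21. n9.hot = -4  [D₀.idx * 3 - 76]
22. n10.tag = false  [terminal]
23. n11.depth = false  [terminal]
24. n9.cnt = "zpx"  [E.depth ++ "x"]
25. n12.idx = 4  [D₀.idx - 20]
26. n13.depth = true  [terminal]
27. n14.depth = false  [terminal]
28. n15.cnt = 4  [terminal]
29. n12.off = "nx"  ["nx"]
30. n8.off = "zpxm"  [E.cnt ++ "m"]
31. n0.wid = 16  [16]
32. n0.sig = false  [S.fin > -2]

4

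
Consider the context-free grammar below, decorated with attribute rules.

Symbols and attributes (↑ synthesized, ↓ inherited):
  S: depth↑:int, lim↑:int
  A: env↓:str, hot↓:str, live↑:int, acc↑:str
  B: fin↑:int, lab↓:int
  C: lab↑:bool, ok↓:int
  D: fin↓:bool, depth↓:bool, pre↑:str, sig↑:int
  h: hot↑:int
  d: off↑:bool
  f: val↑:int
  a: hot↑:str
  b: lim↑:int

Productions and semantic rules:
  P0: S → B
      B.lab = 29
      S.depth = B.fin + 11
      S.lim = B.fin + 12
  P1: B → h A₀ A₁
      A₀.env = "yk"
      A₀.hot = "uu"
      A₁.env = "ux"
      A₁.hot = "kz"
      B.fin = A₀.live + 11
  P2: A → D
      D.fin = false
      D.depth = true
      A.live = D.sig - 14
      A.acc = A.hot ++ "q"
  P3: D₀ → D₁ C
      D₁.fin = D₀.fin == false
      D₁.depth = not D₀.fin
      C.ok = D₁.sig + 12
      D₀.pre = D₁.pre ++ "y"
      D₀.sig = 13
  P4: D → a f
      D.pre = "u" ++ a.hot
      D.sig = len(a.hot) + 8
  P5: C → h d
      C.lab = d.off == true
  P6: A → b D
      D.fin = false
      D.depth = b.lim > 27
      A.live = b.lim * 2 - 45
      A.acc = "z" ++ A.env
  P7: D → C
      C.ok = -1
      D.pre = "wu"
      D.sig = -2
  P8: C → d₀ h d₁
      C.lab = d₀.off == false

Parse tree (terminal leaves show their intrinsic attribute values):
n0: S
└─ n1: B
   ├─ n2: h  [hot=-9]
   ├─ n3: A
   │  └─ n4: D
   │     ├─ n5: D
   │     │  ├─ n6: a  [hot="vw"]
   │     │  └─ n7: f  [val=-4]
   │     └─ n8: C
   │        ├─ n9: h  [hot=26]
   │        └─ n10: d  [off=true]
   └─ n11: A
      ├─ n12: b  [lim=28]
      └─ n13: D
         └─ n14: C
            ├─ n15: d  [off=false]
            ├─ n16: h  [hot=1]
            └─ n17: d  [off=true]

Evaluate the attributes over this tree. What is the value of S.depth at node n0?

21

1. n1.lab = 29  [29]
2. n2.hot = -9  [terminal]
3. n3.env = "yk"  ["yk"]
4. n3.hot = "uu"  ["uu"]
5. n4.fin = false  [false]
6. n4.depth = true  [true]
7. n5.fin = true  [D₀.fin == false]
8. n5.depth = true  [not D₀.fin]
9. n6.hot = "vw"  [terminal]
10. n7.val = -4  [terminal]
11. n5.pre = "uvw"  ["u" ++ a.hot]
12. n5.sig = 10  [len(a.hot) + 8]
13. n8.ok = 22  [D₁.sig + 12]
14. n9.hot = 26  [terminal]
15. n10.off = true  [terminal]
16. n8.lab = true  [d.off == true]
17. n4.pre = "uvwy"  [D₁.pre ++ "y"]
18. n4.sig = 13  [13]
19. n3.live = -1  [D.sig - 14]
20. n3.acc = "uuq"  [A.hot ++ "q"]
21. n11.env = "ux"  ["ux"]
22. n11.hot = "kz"  ["kz"]
23. n12.lim = 28  [terminal]
24. n13.fin = false  [false]
25. n13.depth = true  [b.lim > 27]
26. n14.ok = -1  [-1]
27. n15.off = false  [terminal]
28. n16.hot = 1  [terminal]
29. n17.off = true  [terminal]
30. n14.lab = true  [d₀.off == false]
31. n13.pre = "wu"  ["wu"]
32. n13.sig = -2  [-2]
33. n11.live = 11  [b.lim * 2 - 45]
34. n11.acc = "zux"  ["z" ++ A.env]
35. n1.fin = 10  [A₀.live + 11]
36. n0.depth = 21  [B.fin + 11]
37. n0.lim = 22  [B.fin + 12]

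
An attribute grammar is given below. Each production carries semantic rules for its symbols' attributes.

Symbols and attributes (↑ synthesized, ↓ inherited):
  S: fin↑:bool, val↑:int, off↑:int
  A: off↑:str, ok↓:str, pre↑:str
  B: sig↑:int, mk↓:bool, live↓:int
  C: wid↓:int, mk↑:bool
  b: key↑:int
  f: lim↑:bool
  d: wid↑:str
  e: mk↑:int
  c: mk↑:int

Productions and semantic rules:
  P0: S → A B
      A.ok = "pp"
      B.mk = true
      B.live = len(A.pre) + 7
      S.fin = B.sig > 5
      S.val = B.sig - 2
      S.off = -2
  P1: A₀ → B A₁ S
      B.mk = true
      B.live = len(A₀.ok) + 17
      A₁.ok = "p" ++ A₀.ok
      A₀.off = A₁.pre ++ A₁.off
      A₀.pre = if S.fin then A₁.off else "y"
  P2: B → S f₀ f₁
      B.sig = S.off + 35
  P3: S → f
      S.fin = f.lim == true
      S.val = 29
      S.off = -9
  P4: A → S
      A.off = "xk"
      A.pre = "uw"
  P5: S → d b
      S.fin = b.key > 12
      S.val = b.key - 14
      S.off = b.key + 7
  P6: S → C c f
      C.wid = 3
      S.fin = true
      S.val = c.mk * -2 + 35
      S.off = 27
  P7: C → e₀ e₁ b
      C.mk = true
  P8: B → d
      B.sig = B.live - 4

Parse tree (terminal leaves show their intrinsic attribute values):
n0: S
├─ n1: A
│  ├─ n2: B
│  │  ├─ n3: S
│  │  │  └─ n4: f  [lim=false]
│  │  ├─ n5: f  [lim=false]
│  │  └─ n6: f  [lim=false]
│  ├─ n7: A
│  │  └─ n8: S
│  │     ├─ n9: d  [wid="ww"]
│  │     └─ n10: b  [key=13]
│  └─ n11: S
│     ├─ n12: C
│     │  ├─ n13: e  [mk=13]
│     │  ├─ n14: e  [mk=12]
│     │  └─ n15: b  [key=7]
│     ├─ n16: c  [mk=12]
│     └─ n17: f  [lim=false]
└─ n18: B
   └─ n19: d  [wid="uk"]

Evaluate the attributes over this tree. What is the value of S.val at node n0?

1. n1.ok = "pp"  ["pp"]
2. n2.mk = true  [true]
3. n2.live = 19  [len(A₀.ok) + 17]
4. n4.lim = false  [terminal]
5. n3.fin = false  [f.lim == true]
6. n3.val = 29  [29]
7. n3.off = -9  [-9]
8. n5.lim = false  [terminal]
9. n6.lim = false  [terminal]
10. n2.sig = 26  [S.off + 35]
11. n7.ok = "ppp"  ["p" ++ A₀.ok]
12. n9.wid = "ww"  [terminal]
13. n10.key = 13  [terminal]
14. n8.fin = true  [b.key > 12]
15. n8.val = -1  [b.key - 14]
16. n8.off = 20  [b.key + 7]
17. n7.off = "xk"  ["xk"]
18. n7.pre = "uw"  ["uw"]
19. n12.wid = 3  [3]
20. n13.mk = 13  [terminal]
21. n14.mk = 12  [terminal]
22. n15.key = 7  [terminal]
23. n12.mk = true  [true]
24. n16.mk = 12  [terminal]
25. n17.lim = false  [terminal]
26. n11.fin = true  [true]
27. n11.val = 11  [c.mk * -2 + 35]
28. n11.off = 27  [27]
29. n1.off = "uwxk"  [A₁.pre ++ A₁.off]
30. n1.pre = "xk"  [if S.fin then A₁.off else "y"]
31. n18.mk = true  [true]
32. n18.live = 9  [len(A.pre) + 7]
33. n19.wid = "uk"  [terminal]
34. n18.sig = 5  [B.live - 4]
35. n0.fin = false  [B.sig > 5]
36. n0.val = 3  [B.sig - 2]
37. n0.off = -2  [-2]

3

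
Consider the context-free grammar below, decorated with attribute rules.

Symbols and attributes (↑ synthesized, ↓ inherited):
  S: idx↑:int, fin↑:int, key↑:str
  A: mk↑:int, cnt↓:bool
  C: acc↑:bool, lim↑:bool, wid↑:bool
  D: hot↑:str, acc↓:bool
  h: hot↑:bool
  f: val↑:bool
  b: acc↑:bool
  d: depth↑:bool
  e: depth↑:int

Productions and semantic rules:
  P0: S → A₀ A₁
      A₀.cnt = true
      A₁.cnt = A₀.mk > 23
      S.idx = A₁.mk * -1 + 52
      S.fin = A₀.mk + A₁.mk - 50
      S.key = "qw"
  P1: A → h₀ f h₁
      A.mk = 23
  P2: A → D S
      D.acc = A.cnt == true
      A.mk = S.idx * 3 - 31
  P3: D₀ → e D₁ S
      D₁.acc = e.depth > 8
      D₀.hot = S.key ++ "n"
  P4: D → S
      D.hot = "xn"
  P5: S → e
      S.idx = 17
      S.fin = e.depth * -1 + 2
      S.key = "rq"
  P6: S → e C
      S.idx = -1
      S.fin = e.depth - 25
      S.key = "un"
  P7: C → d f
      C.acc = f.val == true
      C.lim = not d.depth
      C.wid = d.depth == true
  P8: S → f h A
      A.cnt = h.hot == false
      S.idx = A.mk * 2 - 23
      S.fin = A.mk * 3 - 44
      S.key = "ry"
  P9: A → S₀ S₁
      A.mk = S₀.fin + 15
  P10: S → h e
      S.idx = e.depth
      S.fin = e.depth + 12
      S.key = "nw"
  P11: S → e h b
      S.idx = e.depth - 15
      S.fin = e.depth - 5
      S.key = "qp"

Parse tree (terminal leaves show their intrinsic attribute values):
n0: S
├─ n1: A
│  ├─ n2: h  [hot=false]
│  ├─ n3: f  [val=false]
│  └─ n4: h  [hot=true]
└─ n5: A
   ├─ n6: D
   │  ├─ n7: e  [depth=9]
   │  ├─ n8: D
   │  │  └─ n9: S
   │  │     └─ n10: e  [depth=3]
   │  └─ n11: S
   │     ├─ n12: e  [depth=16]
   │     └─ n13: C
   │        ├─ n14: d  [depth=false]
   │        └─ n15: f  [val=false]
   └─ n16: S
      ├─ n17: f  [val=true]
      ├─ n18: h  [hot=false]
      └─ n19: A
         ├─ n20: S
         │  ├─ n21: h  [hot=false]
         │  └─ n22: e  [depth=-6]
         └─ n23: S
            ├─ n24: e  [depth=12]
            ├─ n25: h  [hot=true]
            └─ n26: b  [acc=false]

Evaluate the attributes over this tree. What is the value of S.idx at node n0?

26

1. n1.cnt = true  [true]
2. n2.hot = false  [terminal]
3. n3.val = false  [terminal]
4. n4.hot = true  [terminal]
5. n1.mk = 23  [23]
6. n5.cnt = false  [A₀.mk > 23]
7. n6.acc = false  [A.cnt == true]
8. n7.depth = 9  [terminal]
9. n8.acc = true  [e.depth > 8]
10. n10.depth = 3  [terminal]
11. n9.idx = 17  [17]
12. n9.fin = -1  [e.depth * -1 + 2]
13. n9.key = "rq"  ["rq"]
14. n8.hot = "xn"  ["xn"]
15. n12.depth = 16  [terminal]
16. n14.depth = false  [terminal]
17. n15.val = false  [terminal]
18. n13.acc = false  [f.val == true]
19. n13.lim = true  [not d.depth]
20. n13.wid = false  [d.depth == true]
21. n11.idx = -1  [-1]
22. n11.fin = -9  [e.depth - 25]
23. n11.key = "un"  ["un"]
24. n6.hot = "unn"  [S.key ++ "n"]
25. n17.val = true  [terminal]
26. n18.hot = false  [terminal]
27. n19.cnt = true  [h.hot == false]
28. n21.hot = false  [terminal]
29. n22.depth = -6  [terminal]
30. n20.idx = -6  [e.depth]
31. n20.fin = 6  [e.depth + 12]
32. n20.key = "nw"  ["nw"]
33. n24.depth = 12  [terminal]
34. n25.hot = true  [terminal]
35. n26.acc = false  [terminal]
36. n23.idx = -3  [e.depth - 15]
37. n23.fin = 7  [e.depth - 5]
38. n23.key = "qp"  ["qp"]
39. n19.mk = 21  [S₀.fin + 15]
40. n16.idx = 19  [A.mk * 2 - 23]
41. n16.fin = 19  [A.mk * 3 - 44]
42. n16.key = "ry"  ["ry"]
43. n5.mk = 26  [S.idx * 3 - 31]
44. n0.idx = 26  [A₁.mk * -1 + 52]
45. n0.fin = -1  [A₀.mk + A₁.mk - 50]
46. n0.key = "qw"  ["qw"]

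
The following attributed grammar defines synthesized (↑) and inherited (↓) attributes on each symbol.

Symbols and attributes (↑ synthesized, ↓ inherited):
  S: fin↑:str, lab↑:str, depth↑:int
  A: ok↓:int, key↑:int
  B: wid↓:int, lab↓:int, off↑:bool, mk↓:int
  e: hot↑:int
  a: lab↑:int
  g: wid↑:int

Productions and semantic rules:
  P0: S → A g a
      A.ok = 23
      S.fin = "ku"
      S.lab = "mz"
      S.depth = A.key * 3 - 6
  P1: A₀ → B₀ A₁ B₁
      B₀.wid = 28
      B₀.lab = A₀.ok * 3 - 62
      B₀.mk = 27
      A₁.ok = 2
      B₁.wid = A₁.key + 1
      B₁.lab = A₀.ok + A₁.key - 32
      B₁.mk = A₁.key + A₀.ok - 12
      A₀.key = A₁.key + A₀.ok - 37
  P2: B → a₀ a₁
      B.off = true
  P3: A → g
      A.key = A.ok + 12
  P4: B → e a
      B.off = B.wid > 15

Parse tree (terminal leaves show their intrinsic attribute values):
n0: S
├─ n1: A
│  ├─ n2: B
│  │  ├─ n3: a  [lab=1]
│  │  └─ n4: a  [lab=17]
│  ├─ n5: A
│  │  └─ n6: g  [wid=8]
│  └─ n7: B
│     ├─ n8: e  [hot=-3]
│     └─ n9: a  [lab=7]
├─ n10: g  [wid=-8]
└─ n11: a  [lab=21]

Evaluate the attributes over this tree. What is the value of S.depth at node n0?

-6

1. n1.ok = 23  [23]
2. n2.wid = 28  [28]
3. n2.lab = 7  [A₀.ok * 3 - 62]
4. n2.mk = 27  [27]
5. n3.lab = 1  [terminal]
6. n4.lab = 17  [terminal]
7. n2.off = true  [true]
8. n5.ok = 2  [2]
9. n6.wid = 8  [terminal]
10. n5.key = 14  [A.ok + 12]
11. n7.wid = 15  [A₁.key + 1]
12. n7.lab = 5  [A₀.ok + A₁.key - 32]
13. n7.mk = 25  [A₁.key + A₀.ok - 12]
14. n8.hot = -3  [terminal]
15. n9.lab = 7  [terminal]
16. n7.off = false  [B.wid > 15]
17. n1.key = 0  [A₁.key + A₀.ok - 37]
18. n10.wid = -8  [terminal]
19. n11.lab = 21  [terminal]
20. n0.fin = "ku"  ["ku"]
21. n0.lab = "mz"  ["mz"]
22. n0.depth = -6  [A.key * 3 - 6]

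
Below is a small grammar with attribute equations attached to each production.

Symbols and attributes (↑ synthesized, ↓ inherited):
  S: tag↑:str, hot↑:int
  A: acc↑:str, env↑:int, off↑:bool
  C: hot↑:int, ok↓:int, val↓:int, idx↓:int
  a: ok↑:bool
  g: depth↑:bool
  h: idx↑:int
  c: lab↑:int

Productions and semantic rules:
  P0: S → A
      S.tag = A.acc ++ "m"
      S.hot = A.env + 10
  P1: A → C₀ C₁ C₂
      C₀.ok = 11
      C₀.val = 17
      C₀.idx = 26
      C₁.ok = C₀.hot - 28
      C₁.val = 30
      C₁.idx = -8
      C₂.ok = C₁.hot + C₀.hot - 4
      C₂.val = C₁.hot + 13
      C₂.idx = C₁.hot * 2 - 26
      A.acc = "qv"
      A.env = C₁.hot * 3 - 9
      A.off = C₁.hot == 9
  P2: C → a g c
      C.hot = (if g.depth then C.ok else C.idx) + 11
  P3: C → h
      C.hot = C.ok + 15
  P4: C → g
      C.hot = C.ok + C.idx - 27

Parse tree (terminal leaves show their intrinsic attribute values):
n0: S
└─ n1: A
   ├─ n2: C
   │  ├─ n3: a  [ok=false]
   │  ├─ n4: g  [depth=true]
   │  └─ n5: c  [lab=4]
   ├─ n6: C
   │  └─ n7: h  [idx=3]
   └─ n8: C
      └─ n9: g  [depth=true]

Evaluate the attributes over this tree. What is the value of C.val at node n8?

1. n2.ok = 11  [11]
2. n2.val = 17  [17]
3. n2.idx = 26  [26]
4. n3.ok = false  [terminal]
5. n4.depth = true  [terminal]
6. n5.lab = 4  [terminal]
7. n2.hot = 22  [(if g.depth then C.ok else C.idx) + 11]
8. n6.ok = -6  [C₀.hot - 28]
9. n6.val = 30  [30]
10. n6.idx = -8  [-8]
11. n7.idx = 3  [terminal]
12. n6.hot = 9  [C.ok + 15]
13. n8.ok = 27  [C₁.hot + C₀.hot - 4]
14. n8.val = 22  [C₁.hot + 13]
15. n8.idx = -8  [C₁.hot * 2 - 26]
16. n9.depth = true  [terminal]
17. n8.hot = -8  [C.ok + C.idx - 27]
18. n1.acc = "qv"  ["qv"]
19. n1.env = 18  [C₁.hot * 3 - 9]
20. n1.off = true  [C₁.hot == 9]
21. n0.tag = "qvm"  [A.acc ++ "m"]
22. n0.hot = 28  [A.env + 10]

22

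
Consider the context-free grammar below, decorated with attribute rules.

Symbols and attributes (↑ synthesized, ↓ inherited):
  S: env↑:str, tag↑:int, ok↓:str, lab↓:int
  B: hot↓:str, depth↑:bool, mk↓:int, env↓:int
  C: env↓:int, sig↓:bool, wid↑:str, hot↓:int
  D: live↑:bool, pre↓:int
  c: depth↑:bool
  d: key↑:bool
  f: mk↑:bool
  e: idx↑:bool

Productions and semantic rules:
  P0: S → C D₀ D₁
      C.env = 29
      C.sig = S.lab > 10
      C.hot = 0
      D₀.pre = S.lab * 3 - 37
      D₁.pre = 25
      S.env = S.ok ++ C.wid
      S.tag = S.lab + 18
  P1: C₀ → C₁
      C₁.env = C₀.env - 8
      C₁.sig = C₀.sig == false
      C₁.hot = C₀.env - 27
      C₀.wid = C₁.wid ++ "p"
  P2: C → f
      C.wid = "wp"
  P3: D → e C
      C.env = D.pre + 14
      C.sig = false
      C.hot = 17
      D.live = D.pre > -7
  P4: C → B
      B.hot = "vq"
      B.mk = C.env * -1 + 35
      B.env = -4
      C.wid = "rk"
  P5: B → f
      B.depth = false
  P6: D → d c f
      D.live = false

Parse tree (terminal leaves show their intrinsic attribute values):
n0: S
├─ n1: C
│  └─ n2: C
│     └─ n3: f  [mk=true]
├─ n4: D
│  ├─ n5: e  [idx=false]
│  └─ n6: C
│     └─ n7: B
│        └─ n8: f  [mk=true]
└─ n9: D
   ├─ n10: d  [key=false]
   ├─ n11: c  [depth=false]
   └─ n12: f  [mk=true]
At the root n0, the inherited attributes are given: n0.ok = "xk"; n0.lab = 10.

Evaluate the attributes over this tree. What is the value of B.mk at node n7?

28

1. n0.ok = "xk"  [given at root]
2. n0.lab = 10  [given at root]
3. n1.env = 29  [29]
4. n1.sig = false  [S.lab > 10]
5. n1.hot = 0  [0]
6. n2.env = 21  [C₀.env - 8]
7. n2.sig = true  [C₀.sig == false]
8. n2.hot = 2  [C₀.env - 27]
9. n3.mk = true  [terminal]
10. n2.wid = "wp"  ["wp"]
11. n1.wid = "wpp"  [C₁.wid ++ "p"]
12. n4.pre = -7  [S.lab * 3 - 37]
13. n5.idx = false  [terminal]
14. n6.env = 7  [D.pre + 14]
15. n6.sig = false  [false]
16. n6.hot = 17  [17]
17. n7.hot = "vq"  ["vq"]
18. n7.mk = 28  [C.env * -1 + 35]
19. n7.env = -4  [-4]
20. n8.mk = true  [terminal]
21. n7.depth = false  [false]
22. n6.wid = "rk"  ["rk"]
23. n4.live = false  [D.pre > -7]
24. n9.pre = 25  [25]
25. n10.key = false  [terminal]
26. n11.depth = false  [terminal]
27. n12.mk = true  [terminal]
28. n9.live = false  [false]
29. n0.env = "xkwpp"  [S.ok ++ C.wid]
30. n0.tag = 28  [S.lab + 18]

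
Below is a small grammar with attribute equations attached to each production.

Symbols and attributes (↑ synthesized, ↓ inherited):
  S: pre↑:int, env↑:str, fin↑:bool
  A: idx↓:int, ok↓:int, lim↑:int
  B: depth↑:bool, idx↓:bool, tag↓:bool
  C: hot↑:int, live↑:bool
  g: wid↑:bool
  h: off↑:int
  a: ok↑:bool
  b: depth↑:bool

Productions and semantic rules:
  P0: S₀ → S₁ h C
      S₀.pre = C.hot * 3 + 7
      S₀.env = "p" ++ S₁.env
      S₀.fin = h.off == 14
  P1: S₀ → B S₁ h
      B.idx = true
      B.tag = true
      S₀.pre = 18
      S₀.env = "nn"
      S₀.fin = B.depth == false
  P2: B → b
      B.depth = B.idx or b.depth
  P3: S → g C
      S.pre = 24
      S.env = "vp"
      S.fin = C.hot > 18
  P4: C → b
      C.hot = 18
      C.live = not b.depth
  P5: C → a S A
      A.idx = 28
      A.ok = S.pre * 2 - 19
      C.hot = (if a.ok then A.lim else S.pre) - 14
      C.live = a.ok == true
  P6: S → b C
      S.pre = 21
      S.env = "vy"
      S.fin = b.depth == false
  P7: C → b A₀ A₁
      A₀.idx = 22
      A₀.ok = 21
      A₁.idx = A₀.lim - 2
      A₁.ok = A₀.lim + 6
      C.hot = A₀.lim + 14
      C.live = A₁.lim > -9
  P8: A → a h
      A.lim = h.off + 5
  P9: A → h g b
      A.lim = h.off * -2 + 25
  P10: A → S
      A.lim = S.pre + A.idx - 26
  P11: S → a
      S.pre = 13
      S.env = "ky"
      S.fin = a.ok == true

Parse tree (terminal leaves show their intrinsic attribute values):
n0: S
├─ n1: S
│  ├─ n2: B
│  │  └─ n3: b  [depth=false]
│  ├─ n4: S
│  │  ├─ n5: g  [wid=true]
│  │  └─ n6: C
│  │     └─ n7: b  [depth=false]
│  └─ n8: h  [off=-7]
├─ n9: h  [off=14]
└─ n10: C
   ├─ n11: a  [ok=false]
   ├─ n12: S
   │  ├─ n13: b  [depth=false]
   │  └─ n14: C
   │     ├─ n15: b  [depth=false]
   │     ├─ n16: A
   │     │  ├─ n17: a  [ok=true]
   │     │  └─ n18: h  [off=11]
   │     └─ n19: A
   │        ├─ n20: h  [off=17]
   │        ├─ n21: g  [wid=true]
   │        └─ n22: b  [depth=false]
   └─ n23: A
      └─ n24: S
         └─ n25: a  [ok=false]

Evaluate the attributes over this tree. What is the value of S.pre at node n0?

28

1. n2.idx = true  [true]
2. n2.tag = true  [true]
3. n3.depth = false  [terminal]
4. n2.depth = true  [B.idx or b.depth]
5. n5.wid = true  [terminal]
6. n7.depth = false  [terminal]
7. n6.hot = 18  [18]
8. n6.live = true  [not b.depth]
9. n4.pre = 24  [24]
10. n4.env = "vp"  ["vp"]
11. n4.fin = false  [C.hot > 18]
12. n8.off = -7  [terminal]
13. n1.pre = 18  [18]
14. n1.env = "nn"  ["nn"]
15. n1.fin = false  [B.depth == false]
16. n9.off = 14  [terminal]
17. n11.ok = false  [terminal]
18. n13.depth = false  [terminal]
19. n15.depth = false  [terminal]
20. n16.idx = 22  [22]
21. n16.ok = 21  [21]
22. n17.ok = true  [terminal]
23. n18.off = 11  [terminal]
24. n16.lim = 16  [h.off + 5]
25. n19.idx = 14  [A₀.lim - 2]
26. n19.ok = 22  [A₀.lim + 6]
27. n20.off = 17  [terminal]
28. n21.wid = true  [terminal]
29. n22.depth = false  [terminal]
30. n19.lim = -9  [h.off * -2 + 25]
31. n14.hot = 30  [A₀.lim + 14]
32. n14.live = false  [A₁.lim > -9]
33. n12.pre = 21  [21]
34. n12.env = "vy"  ["vy"]
35. n12.fin = true  [b.depth == false]
36. n23.idx = 28  [28]
37. n23.ok = 23  [S.pre * 2 - 19]
38. n25.ok = false  [terminal]
39. n24.pre = 13  [13]
40. n24.env = "ky"  ["ky"]
41. n24.fin = false  [a.ok == true]
42. n23.lim = 15  [S.pre + A.idx - 26]
43. n10.hot = 7  [(if a.ok then A.lim else S.pre) - 14]
44. n10.live = false  [a.ok == true]
45. n0.pre = 28  [C.hot * 3 + 7]
46. n0.env = "pnn"  ["p" ++ S₁.env]
47. n0.fin = true  [h.off == 14]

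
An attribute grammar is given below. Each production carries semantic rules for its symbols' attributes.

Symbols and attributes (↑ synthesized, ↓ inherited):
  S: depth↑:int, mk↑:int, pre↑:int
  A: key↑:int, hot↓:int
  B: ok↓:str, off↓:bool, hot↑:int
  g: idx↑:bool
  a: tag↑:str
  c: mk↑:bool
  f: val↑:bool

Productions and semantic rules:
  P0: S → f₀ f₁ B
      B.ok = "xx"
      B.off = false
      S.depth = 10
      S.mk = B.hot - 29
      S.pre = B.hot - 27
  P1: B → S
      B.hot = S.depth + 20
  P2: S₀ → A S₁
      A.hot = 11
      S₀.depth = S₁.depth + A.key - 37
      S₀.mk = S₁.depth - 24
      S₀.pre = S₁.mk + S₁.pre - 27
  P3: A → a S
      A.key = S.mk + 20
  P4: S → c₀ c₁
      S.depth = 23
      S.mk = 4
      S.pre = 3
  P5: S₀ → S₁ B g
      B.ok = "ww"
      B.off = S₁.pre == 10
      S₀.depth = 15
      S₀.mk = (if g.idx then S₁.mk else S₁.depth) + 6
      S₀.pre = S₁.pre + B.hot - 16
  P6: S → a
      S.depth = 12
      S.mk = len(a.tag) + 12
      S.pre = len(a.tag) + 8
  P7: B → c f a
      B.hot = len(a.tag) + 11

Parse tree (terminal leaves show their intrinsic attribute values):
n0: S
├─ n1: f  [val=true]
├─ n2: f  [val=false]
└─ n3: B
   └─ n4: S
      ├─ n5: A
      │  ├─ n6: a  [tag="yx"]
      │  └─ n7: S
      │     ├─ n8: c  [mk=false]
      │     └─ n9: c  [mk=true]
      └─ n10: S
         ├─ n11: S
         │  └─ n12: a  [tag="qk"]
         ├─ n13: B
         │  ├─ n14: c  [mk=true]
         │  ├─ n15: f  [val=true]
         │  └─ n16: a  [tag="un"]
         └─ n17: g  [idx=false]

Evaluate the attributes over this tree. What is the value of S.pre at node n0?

-5

1. n1.val = true  [terminal]
2. n2.val = false  [terminal]
3. n3.ok = "xx"  ["xx"]
4. n3.off = false  [false]
5. n5.hot = 11  [11]
6. n6.tag = "yx"  [terminal]
7. n8.mk = false  [terminal]
8. n9.mk = true  [terminal]
9. n7.depth = 23  [23]
10. n7.mk = 4  [4]
11. n7.pre = 3  [3]
12. n5.key = 24  [S.mk + 20]
13. n12.tag = "qk"  [terminal]
14. n11.depth = 12  [12]
15. n11.mk = 14  [len(a.tag) + 12]
16. n11.pre = 10  [len(a.tag) + 8]
17. n13.ok = "ww"  ["ww"]
18. n13.off = true  [S₁.pre == 10]
19. n14.mk = true  [terminal]
20. n15.val = true  [terminal]
21. n16.tag = "un"  [terminal]
22. n13.hot = 13  [len(a.tag) + 11]
23. n17.idx = false  [terminal]
24. n10.depth = 15  [15]
25. n10.mk = 18  [(if g.idx then S₁.mk else S₁.depth) + 6]
26. n10.pre = 7  [S₁.pre + B.hot - 16]
27. n4.depth = 2  [S₁.depth + A.key - 37]
28. n4.mk = -9  [S₁.depth - 24]
29. n4.pre = -2  [S₁.mk + S₁.pre - 27]
30. n3.hot = 22  [S.depth + 20]
31. n0.depth = 10  [10]
32. n0.mk = -7  [B.hot - 29]
33. n0.pre = -5  [B.hot - 27]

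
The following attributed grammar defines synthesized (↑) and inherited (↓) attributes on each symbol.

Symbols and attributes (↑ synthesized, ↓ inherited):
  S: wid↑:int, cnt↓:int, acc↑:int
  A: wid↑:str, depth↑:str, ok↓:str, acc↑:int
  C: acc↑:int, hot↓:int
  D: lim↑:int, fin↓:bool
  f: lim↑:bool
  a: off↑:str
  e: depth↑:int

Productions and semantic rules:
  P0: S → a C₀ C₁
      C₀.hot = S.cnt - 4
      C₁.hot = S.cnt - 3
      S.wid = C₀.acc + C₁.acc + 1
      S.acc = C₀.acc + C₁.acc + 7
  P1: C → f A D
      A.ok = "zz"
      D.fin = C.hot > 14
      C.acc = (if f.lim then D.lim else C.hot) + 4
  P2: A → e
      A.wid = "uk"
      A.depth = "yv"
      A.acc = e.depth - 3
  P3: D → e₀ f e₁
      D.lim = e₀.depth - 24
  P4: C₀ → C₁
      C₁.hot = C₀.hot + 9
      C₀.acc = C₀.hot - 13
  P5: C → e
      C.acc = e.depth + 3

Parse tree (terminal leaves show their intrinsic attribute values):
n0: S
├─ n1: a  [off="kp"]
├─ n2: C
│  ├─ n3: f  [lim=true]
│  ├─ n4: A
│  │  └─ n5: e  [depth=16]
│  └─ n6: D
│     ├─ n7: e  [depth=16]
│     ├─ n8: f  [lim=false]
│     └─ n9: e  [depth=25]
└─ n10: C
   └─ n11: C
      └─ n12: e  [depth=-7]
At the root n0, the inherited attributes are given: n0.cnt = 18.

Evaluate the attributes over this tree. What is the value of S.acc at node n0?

1. n0.cnt = 18  [given at root]
2. n1.off = "kp"  [terminal]
3. n2.hot = 14  [S.cnt - 4]
4. n3.lim = true  [terminal]
5. n4.ok = "zz"  ["zz"]
6. n5.depth = 16  [terminal]
7. n4.wid = "uk"  ["uk"]
8. n4.depth = "yv"  ["yv"]
9. n4.acc = 13  [e.depth - 3]
10. n6.fin = false  [C.hot > 14]
11. n7.depth = 16  [terminal]
12. n8.lim = false  [terminal]
13. n9.depth = 25  [terminal]
14. n6.lim = -8  [e₀.depth - 24]
15. n2.acc = -4  [(if f.lim then D.lim else C.hot) + 4]
16. n10.hot = 15  [S.cnt - 3]
17. n11.hot = 24  [C₀.hot + 9]
18. n12.depth = -7  [terminal]
19. n11.acc = -4  [e.depth + 3]
20. n10.acc = 2  [C₀.hot - 13]
21. n0.wid = -1  [C₀.acc + C₁.acc + 1]
22. n0.acc = 5  [C₀.acc + C₁.acc + 7]

5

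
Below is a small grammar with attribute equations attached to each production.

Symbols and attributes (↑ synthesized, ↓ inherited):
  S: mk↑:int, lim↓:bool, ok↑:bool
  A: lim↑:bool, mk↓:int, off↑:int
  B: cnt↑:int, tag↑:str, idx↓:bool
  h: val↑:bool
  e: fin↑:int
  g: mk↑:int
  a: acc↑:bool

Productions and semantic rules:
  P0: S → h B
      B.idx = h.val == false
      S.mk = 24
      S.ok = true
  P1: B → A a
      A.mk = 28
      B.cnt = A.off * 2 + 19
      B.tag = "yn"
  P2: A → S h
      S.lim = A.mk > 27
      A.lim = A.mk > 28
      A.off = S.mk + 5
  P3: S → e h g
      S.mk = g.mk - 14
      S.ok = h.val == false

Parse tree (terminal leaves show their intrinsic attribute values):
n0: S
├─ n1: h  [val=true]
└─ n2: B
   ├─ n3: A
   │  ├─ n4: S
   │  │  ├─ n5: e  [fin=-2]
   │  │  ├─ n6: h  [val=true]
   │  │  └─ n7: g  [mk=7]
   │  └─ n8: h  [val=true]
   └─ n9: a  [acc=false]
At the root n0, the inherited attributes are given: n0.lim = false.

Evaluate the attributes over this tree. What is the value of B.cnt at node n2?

15

1. n0.lim = false  [given at root]
2. n1.val = true  [terminal]
3. n2.idx = false  [h.val == false]
4. n3.mk = 28  [28]
5. n4.lim = true  [A.mk > 27]
6. n5.fin = -2  [terminal]
7. n6.val = true  [terminal]
8. n7.mk = 7  [terminal]
9. n4.mk = -7  [g.mk - 14]
10. n4.ok = false  [h.val == false]
11. n8.val = true  [terminal]
12. n3.lim = false  [A.mk > 28]
13. n3.off = -2  [S.mk + 5]
14. n9.acc = false  [terminal]
15. n2.cnt = 15  [A.off * 2 + 19]
16. n2.tag = "yn"  ["yn"]
17. n0.mk = 24  [24]
18. n0.ok = true  [true]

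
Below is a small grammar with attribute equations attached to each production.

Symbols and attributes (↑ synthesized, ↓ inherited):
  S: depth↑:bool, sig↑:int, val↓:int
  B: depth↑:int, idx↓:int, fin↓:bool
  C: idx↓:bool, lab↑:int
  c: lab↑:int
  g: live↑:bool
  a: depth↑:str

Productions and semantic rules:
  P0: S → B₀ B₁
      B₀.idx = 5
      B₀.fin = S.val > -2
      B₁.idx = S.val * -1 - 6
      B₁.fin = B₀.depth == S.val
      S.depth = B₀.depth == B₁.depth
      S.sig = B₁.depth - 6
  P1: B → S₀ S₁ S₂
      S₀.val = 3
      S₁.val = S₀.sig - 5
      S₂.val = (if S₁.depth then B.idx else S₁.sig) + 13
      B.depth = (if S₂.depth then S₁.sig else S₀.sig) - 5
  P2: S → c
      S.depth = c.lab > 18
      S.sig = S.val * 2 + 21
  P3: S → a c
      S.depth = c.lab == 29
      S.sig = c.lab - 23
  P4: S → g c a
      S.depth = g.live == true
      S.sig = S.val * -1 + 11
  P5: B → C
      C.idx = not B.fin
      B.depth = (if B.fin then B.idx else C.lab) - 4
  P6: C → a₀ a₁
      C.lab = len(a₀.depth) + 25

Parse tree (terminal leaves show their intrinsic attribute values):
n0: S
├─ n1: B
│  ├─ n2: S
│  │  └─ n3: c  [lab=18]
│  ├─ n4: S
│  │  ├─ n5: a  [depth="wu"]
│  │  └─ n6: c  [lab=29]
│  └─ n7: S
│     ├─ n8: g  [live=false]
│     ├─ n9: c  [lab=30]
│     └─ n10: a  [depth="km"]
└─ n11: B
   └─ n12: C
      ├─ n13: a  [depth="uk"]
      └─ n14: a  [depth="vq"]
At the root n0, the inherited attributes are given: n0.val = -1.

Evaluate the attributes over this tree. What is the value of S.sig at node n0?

1. n0.val = -1  [given at root]
2. n1.idx = 5  [5]
3. n1.fin = true  [S.val > -2]
4. n2.val = 3  [3]
5. n3.lab = 18  [terminal]
6. n2.depth = false  [c.lab > 18]
7. n2.sig = 27  [S.val * 2 + 21]
8. n4.val = 22  [S₀.sig - 5]
9. n5.depth = "wu"  [terminal]
10. n6.lab = 29  [terminal]
11. n4.depth = true  [c.lab == 29]
12. n4.sig = 6  [c.lab - 23]
13. n7.val = 18  [(if S₁.depth then B.idx else S₁.sig) + 13]
14. n8.live = false  [terminal]
15. n9.lab = 30  [terminal]
16. n10.depth = "km"  [terminal]
17. n7.depth = false  [g.live == true]
18. n7.sig = -7  [S.val * -1 + 11]
19. n1.depth = 22  [(if S₂.depth then S₁.sig else S₀.sig) - 5]
20. n11.idx = -5  [S.val * -1 - 6]
21. n11.fin = false  [B₀.depth == S.val]
22. n12.idx = true  [not B.fin]
23. n13.depth = "uk"  [terminal]
24. n14.depth = "vq"  [terminal]
25. n12.lab = 27  [len(a₀.depth) + 25]
26. n11.depth = 23  [(if B.fin then B.idx else C.lab) - 4]
27. n0.depth = false  [B₀.depth == B₁.depth]
28. n0.sig = 17  [B₁.depth - 6]

17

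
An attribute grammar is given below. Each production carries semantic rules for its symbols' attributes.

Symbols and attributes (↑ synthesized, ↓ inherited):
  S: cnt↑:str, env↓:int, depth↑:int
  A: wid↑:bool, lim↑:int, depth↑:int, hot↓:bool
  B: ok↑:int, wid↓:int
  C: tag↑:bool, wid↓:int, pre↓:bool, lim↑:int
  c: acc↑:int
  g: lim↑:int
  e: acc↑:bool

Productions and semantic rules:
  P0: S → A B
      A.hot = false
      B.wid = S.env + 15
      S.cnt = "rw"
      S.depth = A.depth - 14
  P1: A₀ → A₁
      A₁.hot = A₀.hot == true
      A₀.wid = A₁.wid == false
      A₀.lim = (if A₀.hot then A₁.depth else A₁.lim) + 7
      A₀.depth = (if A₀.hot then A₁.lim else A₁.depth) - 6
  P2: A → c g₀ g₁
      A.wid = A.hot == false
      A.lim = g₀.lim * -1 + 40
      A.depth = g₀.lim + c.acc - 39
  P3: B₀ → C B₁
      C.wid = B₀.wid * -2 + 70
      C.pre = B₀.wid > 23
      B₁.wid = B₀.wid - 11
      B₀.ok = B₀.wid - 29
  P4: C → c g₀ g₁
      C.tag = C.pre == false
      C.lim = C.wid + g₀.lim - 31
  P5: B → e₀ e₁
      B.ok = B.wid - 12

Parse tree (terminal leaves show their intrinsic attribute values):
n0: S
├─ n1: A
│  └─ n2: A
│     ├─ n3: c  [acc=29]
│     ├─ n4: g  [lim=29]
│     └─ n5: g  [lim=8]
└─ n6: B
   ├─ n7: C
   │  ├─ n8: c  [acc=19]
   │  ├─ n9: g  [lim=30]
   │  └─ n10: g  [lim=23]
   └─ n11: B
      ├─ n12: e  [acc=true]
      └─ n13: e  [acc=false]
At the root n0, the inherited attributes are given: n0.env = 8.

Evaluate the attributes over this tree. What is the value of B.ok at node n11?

0

1. n0.env = 8  [given at root]
2. n1.hot = false  [false]
3. n2.hot = false  [A₀.hot == true]
4. n3.acc = 29  [terminal]
5. n4.lim = 29  [terminal]
6. n5.lim = 8  [terminal]
7. n2.wid = true  [A.hot == false]
8. n2.lim = 11  [g₀.lim * -1 + 40]
9. n2.depth = 19  [g₀.lim + c.acc - 39]
10. n1.wid = false  [A₁.wid == false]
11. n1.lim = 18  [(if A₀.hot then A₁.depth else A₁.lim) + 7]
12. n1.depth = 13  [(if A₀.hot then A₁.lim else A₁.depth) - 6]
13. n6.wid = 23  [S.env + 15]
14. n7.wid = 24  [B₀.wid * -2 + 70]
15. n7.pre = false  [B₀.wid > 23]
16. n8.acc = 19  [terminal]
17. n9.lim = 30  [terminal]
18. n10.lim = 23  [terminal]
19. n7.tag = true  [C.pre == false]
20. n7.lim = 23  [C.wid + g₀.lim - 31]
21. n11.wid = 12  [B₀.wid - 11]
22. n12.acc = true  [terminal]
23. n13.acc = false  [terminal]
24. n11.ok = 0  [B.wid - 12]
25. n6.ok = -6  [B₀.wid - 29]
26. n0.cnt = "rw"  ["rw"]
27. n0.depth = -1  [A.depth - 14]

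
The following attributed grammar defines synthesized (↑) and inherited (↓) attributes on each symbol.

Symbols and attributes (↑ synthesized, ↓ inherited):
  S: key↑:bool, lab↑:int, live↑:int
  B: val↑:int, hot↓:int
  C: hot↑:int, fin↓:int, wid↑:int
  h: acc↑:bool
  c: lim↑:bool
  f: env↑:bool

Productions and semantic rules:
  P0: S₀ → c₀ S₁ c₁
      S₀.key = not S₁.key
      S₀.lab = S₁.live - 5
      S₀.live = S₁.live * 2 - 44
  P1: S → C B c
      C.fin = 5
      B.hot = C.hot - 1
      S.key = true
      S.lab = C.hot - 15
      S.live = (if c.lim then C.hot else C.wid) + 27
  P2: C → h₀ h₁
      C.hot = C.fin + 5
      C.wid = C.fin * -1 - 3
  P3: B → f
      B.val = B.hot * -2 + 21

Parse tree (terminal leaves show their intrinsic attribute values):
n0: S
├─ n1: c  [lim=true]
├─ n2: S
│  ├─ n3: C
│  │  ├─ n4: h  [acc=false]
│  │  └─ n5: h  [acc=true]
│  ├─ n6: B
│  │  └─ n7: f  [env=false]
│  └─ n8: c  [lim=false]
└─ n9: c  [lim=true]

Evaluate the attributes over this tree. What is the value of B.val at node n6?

3

1. n1.lim = true  [terminal]
2. n3.fin = 5  [5]
3. n4.acc = false  [terminal]
4. n5.acc = true  [terminal]
5. n3.hot = 10  [C.fin + 5]
6. n3.wid = -8  [C.fin * -1 - 3]
7. n6.hot = 9  [C.hot - 1]
8. n7.env = false  [terminal]
9. n6.val = 3  [B.hot * -2 + 21]
10. n8.lim = false  [terminal]
11. n2.key = true  [true]
12. n2.lab = -5  [C.hot - 15]
13. n2.live = 19  [(if c.lim then C.hot else C.wid) + 27]
14. n9.lim = true  [terminal]
15. n0.key = false  [not S₁.key]
16. n0.lab = 14  [S₁.live - 5]
17. n0.live = -6  [S₁.live * 2 - 44]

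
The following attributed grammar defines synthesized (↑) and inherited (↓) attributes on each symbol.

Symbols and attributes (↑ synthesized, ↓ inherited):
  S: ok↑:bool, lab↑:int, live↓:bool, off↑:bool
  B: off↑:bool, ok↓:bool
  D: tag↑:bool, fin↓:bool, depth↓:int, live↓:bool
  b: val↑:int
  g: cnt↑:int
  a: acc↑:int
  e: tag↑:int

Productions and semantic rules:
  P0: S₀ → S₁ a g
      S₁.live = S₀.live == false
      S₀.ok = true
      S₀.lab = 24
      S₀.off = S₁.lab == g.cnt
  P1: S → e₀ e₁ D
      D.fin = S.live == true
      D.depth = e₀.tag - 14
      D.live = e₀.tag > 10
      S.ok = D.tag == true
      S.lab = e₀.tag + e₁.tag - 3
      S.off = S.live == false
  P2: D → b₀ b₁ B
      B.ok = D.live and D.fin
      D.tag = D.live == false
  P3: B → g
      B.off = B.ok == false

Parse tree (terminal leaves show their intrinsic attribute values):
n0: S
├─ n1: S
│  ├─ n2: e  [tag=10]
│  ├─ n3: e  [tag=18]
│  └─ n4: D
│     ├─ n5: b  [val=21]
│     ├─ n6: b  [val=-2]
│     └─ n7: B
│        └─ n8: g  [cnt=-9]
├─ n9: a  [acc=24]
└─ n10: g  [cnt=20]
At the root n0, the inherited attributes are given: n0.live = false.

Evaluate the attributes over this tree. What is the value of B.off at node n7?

true

1. n0.live = false  [given at root]
2. n1.live = true  [S₀.live == false]
3. n2.tag = 10  [terminal]
4. n3.tag = 18  [terminal]
5. n4.fin = true  [S.live == true]
6. n4.depth = -4  [e₀.tag - 14]
7. n4.live = false  [e₀.tag > 10]
8. n5.val = 21  [terminal]
9. n6.val = -2  [terminal]
10. n7.ok = false  [D.live and D.fin]
11. n8.cnt = -9  [terminal]
12. n7.off = true  [B.ok == false]
13. n4.tag = true  [D.live == false]
14. n1.ok = true  [D.tag == true]
15. n1.lab = 25  [e₀.tag + e₁.tag - 3]
16. n1.off = false  [S.live == false]
17. n9.acc = 24  [terminal]
18. n10.cnt = 20  [terminal]
19. n0.ok = true  [true]
20. n0.lab = 24  [24]
21. n0.off = false  [S₁.lab == g.cnt]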